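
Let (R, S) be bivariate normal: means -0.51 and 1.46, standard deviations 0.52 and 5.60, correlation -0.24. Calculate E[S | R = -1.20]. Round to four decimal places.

3.2434

For a bivariate normal, E[S | R=x] = μ_S + ρ·(σ_S/σ_R)·(x − μ_R).
E[S | R=-1.20] = 1.46 + (-0.24)·(5.60/0.52)·(-1.20 − (-0.51)) = 1.46 + (-2.5846)·(-0.69) = 3.2434.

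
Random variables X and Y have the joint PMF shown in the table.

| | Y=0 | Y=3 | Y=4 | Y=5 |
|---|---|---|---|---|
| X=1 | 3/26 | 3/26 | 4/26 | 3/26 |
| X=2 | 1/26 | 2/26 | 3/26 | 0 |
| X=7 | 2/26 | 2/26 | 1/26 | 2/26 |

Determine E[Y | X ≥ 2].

38/13

P(X ≥ 2) = 1/2.
Σ Y·P over the event = 0·(1/26) + 3·(2/26) + 4·(3/26) + 0·(2/26) + 3·(2/26) + 4·(1/26) + 5·(2/26) = 19/13.
E[Y | X ≥ 2] = (19/13) / (1/2) = 38/13.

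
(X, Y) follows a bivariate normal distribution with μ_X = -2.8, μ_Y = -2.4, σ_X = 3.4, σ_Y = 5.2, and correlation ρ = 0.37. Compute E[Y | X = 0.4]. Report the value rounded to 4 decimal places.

E[Y | X=x] = μ_Y + ρ(σ_Y/σ_X)(x − μ_X) for jointly normal variables.
E[Y | X=0.4] = -2.4 + (0.37)·(5.2/3.4)·(0.4 − (-2.8)) = -2.4 + (0.56588)·(3.2) = -0.5892.

-0.5892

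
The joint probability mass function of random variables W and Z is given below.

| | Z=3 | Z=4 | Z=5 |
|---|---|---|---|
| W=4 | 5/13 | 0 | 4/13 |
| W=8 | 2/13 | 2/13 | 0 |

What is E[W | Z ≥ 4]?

16/3

P(Z ≥ 4) = 6/13.
Σ W·P over the event = 4·(4/13) + 8·(2/13) = 32/13.
E[W | Z ≥ 4] = (32/13) / (6/13) = 16/3.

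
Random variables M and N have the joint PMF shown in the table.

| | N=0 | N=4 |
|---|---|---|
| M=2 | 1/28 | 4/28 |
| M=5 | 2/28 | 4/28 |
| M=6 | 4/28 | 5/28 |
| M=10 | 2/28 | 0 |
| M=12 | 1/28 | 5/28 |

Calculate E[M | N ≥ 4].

59/9

P(N ≥ 4) = 9/14.
Σ M·P over the event = 2·(4/28) + 5·(4/28) + 6·(5/28) + 12·(5/28) = 59/14.
E[M | N ≥ 4] = (59/14) / (9/14) = 59/9.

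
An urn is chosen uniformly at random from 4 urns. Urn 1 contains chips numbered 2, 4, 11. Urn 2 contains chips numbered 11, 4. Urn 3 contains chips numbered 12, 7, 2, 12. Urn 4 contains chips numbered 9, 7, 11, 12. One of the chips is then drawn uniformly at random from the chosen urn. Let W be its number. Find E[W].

187/24

E[W | urn 1] = (2+4+11)/3 = 17/3.
E[W | urn 2] = (11+4)/2 = 15/2.
E[W | urn 3] = (12+7+2+12)/4 = 33/4.
E[W | urn 4] = (9+7+11+12)/4 = 39/4.
E[W] = (1/4)·(17/3) + (1/4)·(15/2) + (1/4)·(33/4) + (1/4)·(39/4) = 187/24.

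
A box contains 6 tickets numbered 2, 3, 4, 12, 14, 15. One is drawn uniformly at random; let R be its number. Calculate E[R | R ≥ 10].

P(R ≥ 10) = 1/2.
Σ over the event: 12·1/6 + 14·1/6 + 15·1/6 = 41/6.
E[R | R ≥ 10] = (41/6) / (1/2) = 41/3.

41/3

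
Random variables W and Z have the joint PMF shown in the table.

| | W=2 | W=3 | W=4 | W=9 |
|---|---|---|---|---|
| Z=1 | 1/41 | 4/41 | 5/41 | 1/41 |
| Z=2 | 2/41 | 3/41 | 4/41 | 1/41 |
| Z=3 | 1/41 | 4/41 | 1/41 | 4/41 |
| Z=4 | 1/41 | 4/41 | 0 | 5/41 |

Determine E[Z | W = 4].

8/5

P(W = 4) = 10/41.
Σ Z·P over the event = 1·(5/41) + 2·(4/41) + 3·(1/41) = 16/41.
E[Z | W = 4] = (16/41) / (10/41) = 8/5.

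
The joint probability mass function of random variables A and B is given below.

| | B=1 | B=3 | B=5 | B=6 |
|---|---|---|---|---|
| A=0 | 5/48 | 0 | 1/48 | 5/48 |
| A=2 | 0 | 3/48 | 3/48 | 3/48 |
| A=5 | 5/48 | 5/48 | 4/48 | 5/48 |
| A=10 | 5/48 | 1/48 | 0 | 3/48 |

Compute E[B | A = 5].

P(A = 5) = 19/48.
Σ B·P over the event = 1·(5/48) + 3·(5/48) + 5·(4/48) + 6·(5/48) = 35/24.
E[B | A = 5] = (35/24) / (19/48) = 70/19.

70/19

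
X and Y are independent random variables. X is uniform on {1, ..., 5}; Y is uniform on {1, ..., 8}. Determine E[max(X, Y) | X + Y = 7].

24/5

Outcomes with X + Y = 7: (1,6), (2,5), (3,4), (4,3), (5,2), each with probability 1/40.
E[max(X, Y) | X + Y = 7] = (6 + 5 + 4 + 4 + 5) / 5 = 24/5.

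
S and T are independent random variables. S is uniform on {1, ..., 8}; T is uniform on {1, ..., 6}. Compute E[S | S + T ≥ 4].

P(S + T ≥ 4) = 15/16.
Summing S·P(x,y) over outcomes with S + T ≥ 4 gives 53/12.
E[S | S + T ≥ 4] = (53/12) / (15/16) = 212/45.

212/45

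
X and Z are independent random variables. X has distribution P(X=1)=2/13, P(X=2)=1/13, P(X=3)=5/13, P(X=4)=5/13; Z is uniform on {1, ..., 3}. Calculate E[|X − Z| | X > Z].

P(X > Z) = 2/3.
Summing |X−Z|·P(x,y) over outcomes with X > Z gives 46/39.
E[|X − Z| | X > Z] = (46/39) / (2/3) = 23/13.

23/13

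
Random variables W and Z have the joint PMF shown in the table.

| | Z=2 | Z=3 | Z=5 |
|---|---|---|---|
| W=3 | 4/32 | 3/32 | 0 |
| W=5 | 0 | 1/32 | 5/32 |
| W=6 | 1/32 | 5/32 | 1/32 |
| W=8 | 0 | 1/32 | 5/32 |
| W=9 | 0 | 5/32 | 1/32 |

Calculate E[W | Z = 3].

P(Z = 3) = 15/32.
Σ W·P over the event = 3·(3/32) + 5·(1/32) + 6·(5/32) + 8·(1/32) + 9·(5/32) = 97/32.
E[W | Z = 3] = (97/32) / (15/32) = 97/15.

97/15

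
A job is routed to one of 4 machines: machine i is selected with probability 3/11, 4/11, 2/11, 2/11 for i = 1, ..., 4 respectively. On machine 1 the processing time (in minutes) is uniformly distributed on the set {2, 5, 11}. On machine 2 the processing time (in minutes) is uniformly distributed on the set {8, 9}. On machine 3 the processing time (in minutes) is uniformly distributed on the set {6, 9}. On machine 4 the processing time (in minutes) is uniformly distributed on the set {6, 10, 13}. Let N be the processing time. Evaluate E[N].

259/33

E[N | machine 1] = (2+5+11)/3 = 6.
E[N | machine 2] = (8+9)/2 = 17/2.
E[N | machine 3] = (6+9)/2 = 15/2.
E[N | machine 4] = (6+10+13)/3 = 29/3.
E[N] = (3/11)·(6) + (4/11)·(17/2) + (2/11)·(15/2) + (2/11)·(29/3) = 259/33.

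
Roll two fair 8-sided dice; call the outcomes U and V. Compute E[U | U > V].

6

P(U > V) = 7/16.
Summing U·P(x,y) over outcomes with U > V gives 21/8.
E[U | U > V] = (21/8) / (7/16) = 6.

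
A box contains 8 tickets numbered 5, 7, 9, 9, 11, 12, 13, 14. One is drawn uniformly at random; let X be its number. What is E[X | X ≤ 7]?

6

P(X ≤ 7) = 1/4.
Σ over the event: 5·1/8 + 7·1/8 = 3/2.
E[X | X ≤ 7] = (3/2) / (1/4) = 6.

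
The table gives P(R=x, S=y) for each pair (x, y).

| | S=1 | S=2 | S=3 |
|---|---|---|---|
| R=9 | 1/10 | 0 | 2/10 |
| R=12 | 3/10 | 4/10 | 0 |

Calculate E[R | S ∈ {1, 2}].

P(S ∈ {1, 2}) = 4/5.
Summing R·P(R=x,S=y) over the conditioning event gives 93/10.
E[R | S ∈ {1, 2}] = (93/10) / (4/5) = 93/8.

93/8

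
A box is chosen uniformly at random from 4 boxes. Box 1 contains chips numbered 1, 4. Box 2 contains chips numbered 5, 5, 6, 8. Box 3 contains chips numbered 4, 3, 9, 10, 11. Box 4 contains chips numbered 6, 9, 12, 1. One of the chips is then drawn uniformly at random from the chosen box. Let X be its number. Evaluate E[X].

229/40

E[X | box 1] = (1+4)/2 = 5/2.
E[X | box 2] = (5+5+6+8)/4 = 6.
E[X | box 3] = (4+3+9+10+11)/5 = 37/5.
E[X | box 4] = (6+9+12+1)/4 = 7.
E[X] = (1/4)·(5/2) + (1/4)·(6) + (1/4)·(37/5) + (1/4)·(7) = 229/40.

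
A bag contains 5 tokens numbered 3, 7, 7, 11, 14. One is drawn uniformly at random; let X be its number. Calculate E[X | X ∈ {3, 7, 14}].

31/4

P(X ∈ {3, 7, 14}) = 4/5.
Σ over the event: 3·1/5 + 7·2/5 + 14·1/5 = 31/5.
E[X | X ∈ {3, 7, 14}] = (31/5) / (4/5) = 31/4.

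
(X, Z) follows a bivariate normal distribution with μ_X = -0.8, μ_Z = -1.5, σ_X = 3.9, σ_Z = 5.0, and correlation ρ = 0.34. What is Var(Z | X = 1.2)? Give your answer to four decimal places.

The conditional variance in a bivariate normal is σ_Z²(1 − ρ²), independent of x.
Var(Z | X=1.2) = (5.0)²·(1 − (0.34)²) = 25·0.8844 = 22.1100.

22.1100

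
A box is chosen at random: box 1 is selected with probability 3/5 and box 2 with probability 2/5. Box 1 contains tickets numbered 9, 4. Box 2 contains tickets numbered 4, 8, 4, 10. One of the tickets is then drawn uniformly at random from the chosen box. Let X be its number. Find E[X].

13/2

E[X | box 1] = (9+4)/2 = 13/2.
E[X | box 2] = (4+8+4+10)/4 = 13/2.
By the law of total expectation,
E[X] = (3/5)·(13/2) + (2/5)·(13/2) = 13/2.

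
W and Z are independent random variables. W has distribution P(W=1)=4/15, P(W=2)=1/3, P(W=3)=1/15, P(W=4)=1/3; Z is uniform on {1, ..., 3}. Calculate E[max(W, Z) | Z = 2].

41/15

P(Z = 2) = 1/3.
Summing max(W,Z)·P(x,y) over outcomes with Z = 2 gives 41/45.
E[max(W, Z) | Z = 2] = (41/45) / (1/3) = 41/15.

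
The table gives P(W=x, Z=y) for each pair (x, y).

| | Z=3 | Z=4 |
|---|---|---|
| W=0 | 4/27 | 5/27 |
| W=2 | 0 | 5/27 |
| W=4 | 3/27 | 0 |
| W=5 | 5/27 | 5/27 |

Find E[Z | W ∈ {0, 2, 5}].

P(W ∈ {0, 2, 5}) = 8/9.
Σ Z·P over the event = 3·(4/27) + 4·(5/27) + 4·(5/27) + 3·(5/27) + 4·(5/27) = 29/9.
E[Z | W ∈ {0, 2, 5}] = (29/9) / (8/9) = 29/8.

29/8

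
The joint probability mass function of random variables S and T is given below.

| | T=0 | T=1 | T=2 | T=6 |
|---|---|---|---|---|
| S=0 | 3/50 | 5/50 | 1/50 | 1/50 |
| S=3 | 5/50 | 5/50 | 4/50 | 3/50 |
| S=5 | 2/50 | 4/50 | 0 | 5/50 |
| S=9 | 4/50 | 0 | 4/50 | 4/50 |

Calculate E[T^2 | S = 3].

129/17

P(S = 3) = 17/50.
Σ T^2·P over the event = 0·(5/50) + 1·(5/50) + 4·(4/50) + 36·(3/50) = 129/50.
E[T^2 | S = 3] = (129/50) / (17/50) = 129/17.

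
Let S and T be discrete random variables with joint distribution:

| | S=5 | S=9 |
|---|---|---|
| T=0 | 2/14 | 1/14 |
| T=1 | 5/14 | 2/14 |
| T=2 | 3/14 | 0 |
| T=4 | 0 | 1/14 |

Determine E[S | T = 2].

5

P(T = 2) = 3/14.
Σ S·P over the event = 5·(3/14) = 15/14.
E[S | T = 2] = (15/14) / (3/14) = 5.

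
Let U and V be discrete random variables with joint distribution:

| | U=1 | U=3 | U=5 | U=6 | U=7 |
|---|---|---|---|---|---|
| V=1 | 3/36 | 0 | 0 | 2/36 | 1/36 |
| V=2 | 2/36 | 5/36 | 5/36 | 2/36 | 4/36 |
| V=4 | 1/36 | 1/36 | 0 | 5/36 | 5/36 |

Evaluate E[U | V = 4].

23/4

P(V = 4) = 1/3.
Σ U·P over the event = 1·(1/36) + 3·(1/36) + 6·(5/36) + 7·(5/36) = 23/12.
E[U | V = 4] = (23/12) / (1/3) = 23/4.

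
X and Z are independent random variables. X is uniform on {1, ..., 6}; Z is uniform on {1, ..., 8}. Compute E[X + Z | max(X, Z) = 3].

P(max(X, Z) = 3) = 5/48.
Summing (X+Z)·P(x,y) over outcomes with max(X, Z) = 3 gives 1/2.
E[X + Z | max(X, Z) = 3] = (1/2) / (5/48) = 24/5.

24/5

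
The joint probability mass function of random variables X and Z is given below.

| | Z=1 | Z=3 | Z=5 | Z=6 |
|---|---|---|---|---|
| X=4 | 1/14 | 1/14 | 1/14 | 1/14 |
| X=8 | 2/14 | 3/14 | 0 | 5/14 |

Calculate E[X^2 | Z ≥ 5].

352/7

P(Z ≥ 5) = 1/2.
Σ X^2·P over the event = 16·(1/14) + 16·(1/14) + 64·(5/14) = 176/7.
E[X^2 | Z ≥ 5] = (176/7) / (1/2) = 352/7.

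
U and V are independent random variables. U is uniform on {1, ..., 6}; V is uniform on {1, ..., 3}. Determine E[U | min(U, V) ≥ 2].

Outcomes with min(U, V) ≥ 2: (2,2), (2,3), (3,2), (3,3), (4,2), (4,3), (5,2), (5,3), (6,2), (6,3), each with probability 1/18.
E[U | min(U, V) ≥ 2] = (2 + 2 + 3 + 3 + 4 + 4 + 5 + 5 + 6 + 6) / 10 = 4.

4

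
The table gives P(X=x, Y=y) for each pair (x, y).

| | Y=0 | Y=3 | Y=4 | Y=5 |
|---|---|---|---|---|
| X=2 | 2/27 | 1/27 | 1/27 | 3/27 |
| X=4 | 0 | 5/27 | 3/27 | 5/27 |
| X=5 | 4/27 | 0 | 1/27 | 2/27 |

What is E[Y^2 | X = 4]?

P(X = 4) = 13/27.
Σ Y^2·P over the event = 9·(5/27) + 16·(3/27) + 25·(5/27) = 218/27.
E[Y^2 | X = 4] = (218/27) / (13/27) = 218/13.

218/13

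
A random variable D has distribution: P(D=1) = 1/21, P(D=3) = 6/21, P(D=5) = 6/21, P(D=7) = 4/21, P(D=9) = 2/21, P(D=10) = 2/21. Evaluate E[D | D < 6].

P(D < 6) = 13/21.
Σ over the event: 1·1/21 + 3·2/7 + 5·2/7 = 7/3.
E[D | D < 6] = (7/3) / (13/21) = 49/13.

49/13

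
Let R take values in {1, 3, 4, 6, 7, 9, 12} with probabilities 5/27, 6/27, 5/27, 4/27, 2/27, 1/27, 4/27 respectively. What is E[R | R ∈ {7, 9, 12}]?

71/7

P(R ∈ {7, 9, 12}) = 7/27.
Σ over the event: 7·2/27 + 9·1/27 + 12·4/27 = 71/27.
E[R | R ∈ {7, 9, 12}] = (71/27) / (7/27) = 71/7.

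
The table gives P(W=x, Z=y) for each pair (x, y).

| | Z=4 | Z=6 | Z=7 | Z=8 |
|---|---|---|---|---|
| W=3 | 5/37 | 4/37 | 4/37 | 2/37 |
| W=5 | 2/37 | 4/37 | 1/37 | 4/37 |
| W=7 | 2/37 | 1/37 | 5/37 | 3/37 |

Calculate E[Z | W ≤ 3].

P(W ≤ 3) = 15/37.
Σ Z·P over the event = 4·(5/37) + 6·(4/37) + 7·(4/37) + 8·(2/37) = 88/37.
E[Z | W ≤ 3] = (88/37) / (15/37) = 88/15.

88/15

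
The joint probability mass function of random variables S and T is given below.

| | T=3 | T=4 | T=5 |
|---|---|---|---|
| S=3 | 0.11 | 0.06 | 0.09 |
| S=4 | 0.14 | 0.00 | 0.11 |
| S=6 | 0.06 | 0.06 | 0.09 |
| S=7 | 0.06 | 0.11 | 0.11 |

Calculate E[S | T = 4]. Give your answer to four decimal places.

5.6957

P(T = 4) = 0.23.
Σ S·P over the event = 3·(0.06) + 6·(0.06) + 7·(0.11) = 1.31.
E[S | T = 4] = (1.31) / (0.23) = 5.6957.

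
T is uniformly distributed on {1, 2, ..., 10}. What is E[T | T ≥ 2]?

6

Given T ≥ 2, T is equally likely to be any of {2, 3, 4, 5, 6, 7, 8, 9, 10}.
E[T | T ≥ 2] = (2 + 3 + 4 + 5 + 6 + 7 + 8 + 9 + 10) / 9 = 6.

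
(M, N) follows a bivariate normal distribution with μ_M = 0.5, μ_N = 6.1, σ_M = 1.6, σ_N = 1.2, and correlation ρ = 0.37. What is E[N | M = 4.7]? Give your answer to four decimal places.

E[N | M=x] = μ_N + ρ(σ_N/σ_M)(x − μ_M) for jointly normal variables.
E[N | M=4.7] = 6.1 + (0.37)·(1.2/1.6)·(4.7 − (0.5)) = 6.1 + (0.2775)·(4.2) = 7.2655.

7.2655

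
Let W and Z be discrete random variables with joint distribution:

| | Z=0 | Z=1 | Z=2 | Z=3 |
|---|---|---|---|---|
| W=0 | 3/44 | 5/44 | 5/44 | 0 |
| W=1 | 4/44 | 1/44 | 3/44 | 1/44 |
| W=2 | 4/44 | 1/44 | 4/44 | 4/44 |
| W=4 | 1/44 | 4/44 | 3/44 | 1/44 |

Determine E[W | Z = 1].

19/11

P(Z = 1) = 1/4.
Σ W·P over the event = 0·(5/44) + 1·(1/44) + 2·(1/44) + 4·(4/44) = 19/44.
E[W | Z = 1] = (19/44) / (1/4) = 19/11.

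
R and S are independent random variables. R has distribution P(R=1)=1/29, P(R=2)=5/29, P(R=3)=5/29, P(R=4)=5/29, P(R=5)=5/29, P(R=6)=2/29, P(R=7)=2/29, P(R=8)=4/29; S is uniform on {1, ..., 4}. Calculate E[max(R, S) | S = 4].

P(S = 4) = 1/4.
Summing max(R,S)·P(x,y) over outcomes with S = 4 gives 147/116.
E[max(R, S) | S = 4] = (147/116) / (1/4) = 147/29.

147/29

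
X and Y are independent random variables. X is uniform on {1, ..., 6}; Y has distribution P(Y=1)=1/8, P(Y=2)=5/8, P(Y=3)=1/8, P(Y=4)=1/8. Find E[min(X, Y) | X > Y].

31/15

P(X > Y) = 5/8.
Summing min(X,Y)·P(x,y) over outcomes with X > Y gives 31/24.
E[min(X, Y) | X > Y] = (31/24) / (5/8) = 31/15.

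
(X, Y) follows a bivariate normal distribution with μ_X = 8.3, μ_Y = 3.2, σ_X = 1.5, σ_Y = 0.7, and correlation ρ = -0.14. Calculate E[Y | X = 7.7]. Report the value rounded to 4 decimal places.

3.2392

For a bivariate normal, E[Y | X=x] = μ_Y + ρ·(σ_Y/σ_X)·(x − μ_X).
E[Y | X=7.7] = 3.2 + (-0.14)·(0.7/1.5)·(7.7 − (8.3)) = 3.2 + (-0.065333)·(-0.6) = 3.2392.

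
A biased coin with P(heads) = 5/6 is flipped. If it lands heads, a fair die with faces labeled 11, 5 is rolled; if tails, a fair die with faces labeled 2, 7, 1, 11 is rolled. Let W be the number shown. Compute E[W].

E[W | heads] = (11+5)/2 = 8.
E[W | tails] = (2+7+1+11)/4 = 21/4.
E[W] = (5/6)·(8) + (1/6)·(21/4) = 181/24.

181/24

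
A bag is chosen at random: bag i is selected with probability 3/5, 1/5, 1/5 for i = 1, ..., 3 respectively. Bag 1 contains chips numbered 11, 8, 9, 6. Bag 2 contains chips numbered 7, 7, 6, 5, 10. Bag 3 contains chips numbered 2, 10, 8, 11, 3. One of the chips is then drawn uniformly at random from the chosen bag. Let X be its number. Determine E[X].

393/50

E[X | bag 1] = (11+8+9+6)/4 = 17/2.
E[X | bag 2] = (7+7+6+5+10)/5 = 7.
E[X | bag 3] = (2+10+8+11+3)/5 = 34/5.
By the law of total expectation,
E[X] = (3/5)·(17/2) + (1/5)·(7) + (1/5)·(34/5) = 393/50.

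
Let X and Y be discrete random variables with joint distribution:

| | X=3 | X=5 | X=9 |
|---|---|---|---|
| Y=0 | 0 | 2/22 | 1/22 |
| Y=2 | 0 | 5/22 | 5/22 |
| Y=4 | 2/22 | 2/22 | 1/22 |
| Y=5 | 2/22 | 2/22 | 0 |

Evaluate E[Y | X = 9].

P(X = 9) = 7/22.
Σ Y·P over the event = 0·(1/22) + 2·(5/22) + 4·(1/22) = 7/11.
E[Y | X = 9] = (7/11) / (7/22) = 2.

2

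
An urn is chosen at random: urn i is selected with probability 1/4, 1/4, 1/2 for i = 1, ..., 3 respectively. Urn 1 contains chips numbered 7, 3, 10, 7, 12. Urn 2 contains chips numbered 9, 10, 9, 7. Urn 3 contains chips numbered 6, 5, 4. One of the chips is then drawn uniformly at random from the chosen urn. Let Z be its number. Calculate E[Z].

E[Z | urn 1] = (7+3+10+7+12)/5 = 39/5.
E[Z | urn 2] = (9+10+9+7)/4 = 35/4.
E[Z | urn 3] = (6+5+4)/3 = 5.
By the law of total expectation,
E[Z] = (1/4)·(39/5) + (1/4)·(35/4) + (1/2)·(5) = 531/80.

531/80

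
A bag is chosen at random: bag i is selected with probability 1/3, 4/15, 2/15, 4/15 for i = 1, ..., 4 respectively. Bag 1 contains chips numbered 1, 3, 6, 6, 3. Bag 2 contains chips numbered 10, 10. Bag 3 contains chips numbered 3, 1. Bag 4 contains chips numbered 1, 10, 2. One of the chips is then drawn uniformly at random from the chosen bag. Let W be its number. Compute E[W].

E[W | bag 1] = (1+3+6+6+3)/5 = 19/5.
E[W | bag 2] = (10+10)/2 = 10.
E[W | bag 3] = (3+1)/2 = 2.
E[W | bag 4] = (1+10+2)/3 = 13/3.
By the law of total expectation,
E[W] = (1/3)·(19/5) + (4/15)·(10) + (2/15)·(2) + (4/15)·(13/3) = 241/45.

241/45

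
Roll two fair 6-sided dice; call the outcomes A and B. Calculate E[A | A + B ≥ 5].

58/15

P(A + B ≥ 5) = 5/6.
Summing A·P(x,y) over outcomes with A + B ≥ 5 gives 29/9.
E[A | A + B ≥ 5] = (29/9) / (5/6) = 58/15.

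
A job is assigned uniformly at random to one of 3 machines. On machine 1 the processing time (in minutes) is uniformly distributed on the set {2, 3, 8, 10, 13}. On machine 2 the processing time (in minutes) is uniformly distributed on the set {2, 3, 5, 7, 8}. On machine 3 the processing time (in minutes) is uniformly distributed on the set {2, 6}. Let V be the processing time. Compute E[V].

E[V | machine 1] = (2+3+8+10+13)/5 = 36/5.
E[V | machine 2] = (2+3+5+7+8)/5 = 5.
E[V | machine 3] = (2+6)/2 = 4.
E[V] = (1/3)·(36/5) + (1/3)·(5) + (1/3)·(4) = 27/5.

27/5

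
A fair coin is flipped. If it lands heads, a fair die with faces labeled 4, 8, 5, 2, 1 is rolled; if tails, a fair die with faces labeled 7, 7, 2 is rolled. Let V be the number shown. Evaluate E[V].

14/3

E[V | heads] = (4+8+5+2+1)/5 = 4.
E[V | tails] = (7+7+2)/3 = 16/3.
By the law of total expectation,
E[V] = (1/2)·(4) + (1/2)·(16/3) = 14/3.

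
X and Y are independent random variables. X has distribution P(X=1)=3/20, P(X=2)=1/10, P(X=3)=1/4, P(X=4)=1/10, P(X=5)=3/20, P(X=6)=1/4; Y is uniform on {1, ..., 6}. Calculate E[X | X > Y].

268/55

P(X > Y) = 11/24.
Summing X·P(x,y) over outcomes with X > Y gives 67/30.
E[X | X > Y] = (67/30) / (11/24) = 268/55.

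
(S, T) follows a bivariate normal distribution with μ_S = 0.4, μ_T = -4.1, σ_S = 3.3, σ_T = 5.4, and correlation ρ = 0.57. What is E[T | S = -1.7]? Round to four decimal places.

E[T | S=x] = μ_T + ρ(σ_T/σ_S)(x − μ_S) for jointly normal variables.
E[T | S=-1.7] = -4.1 + (0.57)·(5.4/3.3)·(-1.7 − (0.4)) = -4.1 + (0.93273)·(-2.1) = -6.0587.

-6.0587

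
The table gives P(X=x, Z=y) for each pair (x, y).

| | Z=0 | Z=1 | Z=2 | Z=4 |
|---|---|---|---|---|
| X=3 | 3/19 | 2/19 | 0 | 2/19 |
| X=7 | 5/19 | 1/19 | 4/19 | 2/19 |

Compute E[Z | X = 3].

10/7

P(X = 3) = 7/19.
Σ Z·P over the event = 0·(3/19) + 1·(2/19) + 4·(2/19) = 10/19.
E[Z | X = 3] = (10/19) / (7/19) = 10/7.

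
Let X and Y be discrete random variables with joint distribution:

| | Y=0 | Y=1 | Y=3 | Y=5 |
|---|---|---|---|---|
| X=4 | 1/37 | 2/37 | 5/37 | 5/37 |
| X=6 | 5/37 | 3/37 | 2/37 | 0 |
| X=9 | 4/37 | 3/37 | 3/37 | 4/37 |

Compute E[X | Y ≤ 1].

P(Y ≤ 1) = 18/37.
Σ X·P over the event = 4·(1/37) + 4·(2/37) + 6·(5/37) + 6·(3/37) + 9·(4/37) + 9·(3/37) = 123/37.
E[X | Y ≤ 1] = (123/37) / (18/37) = 41/6.

41/6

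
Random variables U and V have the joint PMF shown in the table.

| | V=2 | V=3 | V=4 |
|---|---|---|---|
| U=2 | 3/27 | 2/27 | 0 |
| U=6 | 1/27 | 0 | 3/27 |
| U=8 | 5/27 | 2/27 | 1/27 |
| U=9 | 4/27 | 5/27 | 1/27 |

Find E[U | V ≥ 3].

50/7

P(V ≥ 3) = 14/27.
Summing U·P(U=x,V=y) over the conditioning event gives 100/27.
E[U | V ≥ 3] = (100/27) / (14/27) = 50/7.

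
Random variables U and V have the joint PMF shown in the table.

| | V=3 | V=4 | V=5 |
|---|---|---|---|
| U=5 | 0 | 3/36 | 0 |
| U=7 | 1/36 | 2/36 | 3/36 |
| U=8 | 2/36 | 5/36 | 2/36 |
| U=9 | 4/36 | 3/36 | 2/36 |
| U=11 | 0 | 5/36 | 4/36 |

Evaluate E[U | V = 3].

P(V = 3) = 7/36.
Summing U·P(U=x,V=y) over the conditioning event gives 59/36.
E[U | V = 3] = (59/36) / (7/36) = 59/7.

59/7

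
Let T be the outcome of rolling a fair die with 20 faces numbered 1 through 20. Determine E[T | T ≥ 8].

14

P(T ≥ 8) = 13/20.
E[T | T ≥ 8] = (91/10) / (13/20) = 14.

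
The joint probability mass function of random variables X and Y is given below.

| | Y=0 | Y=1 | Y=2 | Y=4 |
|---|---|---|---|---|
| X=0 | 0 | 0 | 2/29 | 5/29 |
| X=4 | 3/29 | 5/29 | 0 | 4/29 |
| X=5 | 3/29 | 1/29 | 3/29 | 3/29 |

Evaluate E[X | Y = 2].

3

P(Y = 2) = 5/29.
Summing X·P(X=x,Y=y) over the conditioning event gives 15/29.
E[X | Y = 2] = (15/29) / (5/29) = 3.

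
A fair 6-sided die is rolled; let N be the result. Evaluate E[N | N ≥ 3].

9/2

Given N ≥ 3, N is equally likely to be any of {3, 4, 5, 6}.
E[N | N ≥ 3] = (3 + 4 + 5 + 6) / 4 = 9/2.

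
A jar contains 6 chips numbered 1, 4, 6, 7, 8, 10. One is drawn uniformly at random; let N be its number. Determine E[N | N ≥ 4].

7

P(N ≥ 4) = 5/6.
Σ over the event: 4·1/6 + 6·1/6 + 7·1/6 + 8·1/6 + 10·1/6 = 35/6.
E[N | N ≥ 4] = (35/6) / (5/6) = 7.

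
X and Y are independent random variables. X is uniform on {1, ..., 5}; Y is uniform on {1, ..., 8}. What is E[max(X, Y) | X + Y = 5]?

P(X + Y = 5) = 1/10.
Summing max(X,Y)·P(x,y) over outcomes with X + Y = 5 gives 7/20.
E[max(X, Y) | X + Y = 5] = (7/20) / (1/10) = 7/2.

7/2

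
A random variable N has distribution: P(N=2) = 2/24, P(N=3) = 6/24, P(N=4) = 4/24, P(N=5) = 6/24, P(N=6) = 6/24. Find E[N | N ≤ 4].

P(N ≤ 4) = 1/2.
Σ over the event: 2·1/12 + 3·1/4 + 4·1/6 = 19/12.
E[N | N ≤ 4] = (19/12) / (1/2) = 19/6.

19/6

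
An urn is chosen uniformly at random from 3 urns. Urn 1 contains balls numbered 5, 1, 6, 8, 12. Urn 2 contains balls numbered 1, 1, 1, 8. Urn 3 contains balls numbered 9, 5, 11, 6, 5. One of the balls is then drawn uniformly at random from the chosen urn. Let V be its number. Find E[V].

109/20

E[V | urn 1] = (5+1+6+8+12)/5 = 32/5.
E[V | urn 2] = (1+1+1+8)/4 = 11/4.
E[V | urn 3] = (9+5+11+6+5)/5 = 36/5.
By the law of total expectation,
E[V] = (1/3)·(32/5) + (1/3)·(11/4) + (1/3)·(36/5) = 109/20.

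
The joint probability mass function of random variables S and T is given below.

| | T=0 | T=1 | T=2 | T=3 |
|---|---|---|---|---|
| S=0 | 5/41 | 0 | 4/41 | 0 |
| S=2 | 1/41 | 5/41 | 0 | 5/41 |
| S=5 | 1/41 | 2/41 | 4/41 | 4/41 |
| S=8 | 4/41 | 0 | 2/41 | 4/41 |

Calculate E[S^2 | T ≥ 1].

337/15

P(T ≥ 1) = 30/41.
Σ S^2·P over the event = 0·(4/41) + 4·(5/41) + 4·(5/41) + 25·(2/41) + 25·(4/41) + 25·(4/41) + 64·(2/41) + 64·(4/41) = 674/41.
E[S^2 | T ≥ 1] = (674/41) / (30/41) = 337/15.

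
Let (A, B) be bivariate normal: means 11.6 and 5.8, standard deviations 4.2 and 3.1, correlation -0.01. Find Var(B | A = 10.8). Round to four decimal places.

9.6090

The conditional variance in a bivariate normal is σ_B²(1 − ρ²), independent of x.
Var(B | A=10.8) = (3.1)²·(1 − (-0.01)²) = 9.61·0.9999 = 9.6090.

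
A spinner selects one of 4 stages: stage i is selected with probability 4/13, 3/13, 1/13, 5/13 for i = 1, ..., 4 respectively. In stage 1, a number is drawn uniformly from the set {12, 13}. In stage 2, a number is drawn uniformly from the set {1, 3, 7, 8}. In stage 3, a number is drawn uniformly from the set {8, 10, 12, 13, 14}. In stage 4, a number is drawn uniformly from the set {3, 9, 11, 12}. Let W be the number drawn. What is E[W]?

597/65

E[W | stage 1] = (12+13)/2 = 25/2.
E[W | stage 2] = (1+3+7+8)/4 = 19/4.
E[W | stage 3] = (8+10+12+13+14)/5 = 57/5.
E[W | stage 4] = (3+9+11+12)/4 = 35/4.
E[W] = (4/13)·(25/2) + (3/13)·(19/4) + (1/13)·(57/5) + (5/13)·(35/4) = 597/65.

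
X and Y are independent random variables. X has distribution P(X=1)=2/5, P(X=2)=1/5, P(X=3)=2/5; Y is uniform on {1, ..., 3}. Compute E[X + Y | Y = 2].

P(Y = 2) = 1/3.
Summing (X+Y)·P(x,y) over outcomes with Y = 2 gives 4/3.
E[X + Y | Y = 2] = (4/3) / (1/3) = 4.

4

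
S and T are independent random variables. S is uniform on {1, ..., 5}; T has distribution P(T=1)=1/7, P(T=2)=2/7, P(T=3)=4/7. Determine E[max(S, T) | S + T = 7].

13/3

P(S + T = 7) = 6/35.
Summing max(S,T)·P(x,y) over outcomes with S + T = 7 gives 26/35.
E[max(S, T) | S + T = 7] = (26/35) / (6/35) = 13/3.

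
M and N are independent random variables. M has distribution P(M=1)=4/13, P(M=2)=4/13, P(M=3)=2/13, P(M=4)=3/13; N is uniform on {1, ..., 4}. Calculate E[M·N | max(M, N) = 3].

36/7

P(max(M, N) = 3) = 7/26.
Summing MN·P(x,y) over outcomes with max(M, N) = 3 gives 18/13.
E[M·N | max(M, N) = 3] = (18/13) / (7/26) = 36/7.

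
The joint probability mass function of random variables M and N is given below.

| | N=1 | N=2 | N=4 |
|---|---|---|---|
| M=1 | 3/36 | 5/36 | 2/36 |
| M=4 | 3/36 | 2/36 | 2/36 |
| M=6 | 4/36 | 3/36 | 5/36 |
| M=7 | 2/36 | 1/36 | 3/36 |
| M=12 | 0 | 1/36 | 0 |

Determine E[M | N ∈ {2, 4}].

37/8

P(N ∈ {2, 4}) = 2/3.
Summing M·P(M=x,N=y) over the conditioning event gives 37/12.
E[M | N ∈ {2, 4}] = (37/12) / (2/3) = 37/8.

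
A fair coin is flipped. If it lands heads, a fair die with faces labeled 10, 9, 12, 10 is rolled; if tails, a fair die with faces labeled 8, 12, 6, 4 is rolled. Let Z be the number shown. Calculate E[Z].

E[Z | heads] = (10+9+12+10)/4 = 41/4.
E[Z | tails] = (8+12+6+4)/4 = 15/2.
E[Z] = (1/2)·(41/4) + (1/2)·(15/2) = 71/8.

71/8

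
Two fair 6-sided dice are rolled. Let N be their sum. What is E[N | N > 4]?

P(N > 4) = 5/6.
Σ over the event: 5·1/9 + 6·5/36 + 7·1/6 + 8·5/36 + 9·1/9 + 10·1/12 + 11·1/18 + 12·1/36 = 58/9.
E[N | N > 4] = (58/9) / (5/6) = 116/15.

116/15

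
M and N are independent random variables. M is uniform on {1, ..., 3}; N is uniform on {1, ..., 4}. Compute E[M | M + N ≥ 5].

Outcomes with M + N ≥ 5: (1,4), (2,3), (2,4), (3,2), (3,3), (3,4), each with probability 1/12.
E[M | M + N ≥ 5] = (1 + 2 + 2 + 3 + 3 + 3) / 6 = 7/3.

7/3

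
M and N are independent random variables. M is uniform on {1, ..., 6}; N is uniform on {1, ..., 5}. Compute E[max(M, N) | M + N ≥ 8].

P(M + N ≥ 8) = 1/3.
Summing max(M,N)·P(x,y) over outcomes with M + N ≥ 8 gives 53/30.
E[max(M, N) | M + N ≥ 8] = (53/30) / (1/3) = 53/10.

53/10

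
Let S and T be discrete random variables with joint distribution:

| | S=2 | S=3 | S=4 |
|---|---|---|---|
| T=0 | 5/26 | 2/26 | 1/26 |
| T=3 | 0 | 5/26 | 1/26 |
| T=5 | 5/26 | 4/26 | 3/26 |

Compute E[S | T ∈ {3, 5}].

P(T ∈ {3, 5}) = 9/13.
Σ S·P over the event = 2·(5/26) + 3·(5/26) + 3·(4/26) + 4·(1/26) + 4·(3/26) = 53/26.
E[S | T ∈ {3, 5}] = (53/26) / (9/13) = 53/18.

53/18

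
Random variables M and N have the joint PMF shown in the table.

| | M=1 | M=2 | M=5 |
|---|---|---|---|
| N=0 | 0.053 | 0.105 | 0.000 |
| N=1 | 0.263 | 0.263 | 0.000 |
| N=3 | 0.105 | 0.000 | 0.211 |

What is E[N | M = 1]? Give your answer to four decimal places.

1.3729

P(M = 1) = 0.421.
Σ N·P over the event = 0·(0.053) + 1·(0.263) + 3·(0.105) = 0.578.
E[N | M = 1] = (0.578) / (0.421) = 1.3729.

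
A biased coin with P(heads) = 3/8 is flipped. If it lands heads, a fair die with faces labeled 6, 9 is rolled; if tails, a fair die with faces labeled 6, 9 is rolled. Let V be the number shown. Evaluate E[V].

E[V | heads] = (6+9)/2 = 15/2.
E[V | tails] = (6+9)/2 = 15/2.
E[V] = (3/8)·(15/2) + (5/8)·(15/2) = 15/2.

15/2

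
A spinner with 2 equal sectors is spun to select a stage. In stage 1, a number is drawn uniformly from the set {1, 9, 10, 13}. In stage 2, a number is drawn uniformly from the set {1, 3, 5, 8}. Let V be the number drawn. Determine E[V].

E[V | stage 1] = (1+9+10+13)/4 = 33/4.
E[V | stage 2] = (1+3+5+8)/4 = 17/4.
E[V] = (1/2)·(33/4) + (1/2)·(17/4) = 25/4.

25/4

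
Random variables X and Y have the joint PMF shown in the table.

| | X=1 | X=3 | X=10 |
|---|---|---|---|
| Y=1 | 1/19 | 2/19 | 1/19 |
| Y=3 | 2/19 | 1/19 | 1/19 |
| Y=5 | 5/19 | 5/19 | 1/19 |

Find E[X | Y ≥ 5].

30/11

P(Y ≥ 5) = 11/19.
Σ X·P over the event = 1·(5/19) + 3·(5/19) + 10·(1/19) = 30/19.
E[X | Y ≥ 5] = (30/19) / (11/19) = 30/11.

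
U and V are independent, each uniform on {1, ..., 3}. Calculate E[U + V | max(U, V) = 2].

10/3

Outcomes with max(U, V) = 2: (1,2), (2,1), (2,2), each with probability 1/9.
E[U + V | max(U, V) = 2] = (3 + 3 + 4) / 3 = 10/3.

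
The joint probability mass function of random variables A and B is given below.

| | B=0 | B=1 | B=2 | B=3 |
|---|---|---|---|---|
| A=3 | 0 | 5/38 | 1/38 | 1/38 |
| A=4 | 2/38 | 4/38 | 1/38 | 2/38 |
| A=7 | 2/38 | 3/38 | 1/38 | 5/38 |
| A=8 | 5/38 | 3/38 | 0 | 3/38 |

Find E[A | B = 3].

70/11

P(B = 3) = 11/38.
Σ A·P over the event = 3·(1/38) + 4·(2/38) + 7·(5/38) + 8·(3/38) = 35/19.
E[A | B = 3] = (35/19) / (11/38) = 70/11.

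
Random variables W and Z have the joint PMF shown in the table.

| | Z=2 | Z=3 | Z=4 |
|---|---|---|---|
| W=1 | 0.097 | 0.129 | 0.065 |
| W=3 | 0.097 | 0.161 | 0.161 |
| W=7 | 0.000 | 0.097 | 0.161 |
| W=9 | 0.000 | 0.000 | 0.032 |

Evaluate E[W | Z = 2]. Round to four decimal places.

2.0000

P(Z = 2) = 0.194.
Σ W·P over the event = 1·(0.097) + 3·(0.097) = 0.388.
E[W | Z = 2] = (0.388) / (0.194) = 2.0000.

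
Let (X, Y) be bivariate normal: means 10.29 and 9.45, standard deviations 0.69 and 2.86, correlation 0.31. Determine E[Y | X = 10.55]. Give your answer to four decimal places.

For a bivariate normal, E[Y | X=x] = μ_Y + ρ·(σ_Y/σ_X)·(x − μ_X).
E[Y | X=10.55] = 9.45 + (0.31)·(2.86/0.69)·(10.55 − (10.29)) = 9.45 + (1.2849)·(0.26) = 9.7841.

9.7841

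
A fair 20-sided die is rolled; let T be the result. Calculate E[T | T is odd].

10

Given T is odd, T is equally likely to be any of {1, 3, 5, 7, 9, 11, 13, 15, 17, 19}.
E[T | T is odd] = (1 + 3 + 5 + 7 + 9 + 11 + 13 + 15 + 17 + 19) / 10 = 10.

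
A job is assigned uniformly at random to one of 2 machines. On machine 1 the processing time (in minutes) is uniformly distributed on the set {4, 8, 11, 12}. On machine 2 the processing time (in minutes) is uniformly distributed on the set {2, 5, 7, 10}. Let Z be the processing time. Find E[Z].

59/8

E[Z | machine 1] = (4+8+11+12)/4 = 35/4.
E[Z | machine 2] = (2+5+7+10)/4 = 6.
By the law of total expectation,
E[Z] = (1/2)·(35/4) + (1/2)·(6) = 59/8.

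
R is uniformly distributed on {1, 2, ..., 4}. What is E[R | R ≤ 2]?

3/2

Given R ≤ 2, R is equally likely to be any of {1, 2}.
E[R | R ≤ 2] = (1 + 2) / 2 = 3/2.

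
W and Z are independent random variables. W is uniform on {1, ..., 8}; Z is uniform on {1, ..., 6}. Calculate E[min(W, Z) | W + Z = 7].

Outcomes with W + Z = 7: (1,6), (2,5), (3,4), (4,3), (5,2), (6,1), each with probability 1/48.
E[min(W, Z) | W + Z = 7] = (1 + 2 + 3 + 3 + 2 + 1) / 6 = 2.

2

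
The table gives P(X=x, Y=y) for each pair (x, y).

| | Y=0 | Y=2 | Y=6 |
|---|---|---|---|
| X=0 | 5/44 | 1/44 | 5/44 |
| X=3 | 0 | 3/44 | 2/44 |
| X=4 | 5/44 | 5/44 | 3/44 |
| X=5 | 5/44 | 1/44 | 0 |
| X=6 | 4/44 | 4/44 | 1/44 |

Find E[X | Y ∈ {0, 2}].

P(Y ∈ {0, 2}) = 3/4.
Summing X·P(X=x,Y=y) over the conditioning event gives 127/44.
E[X | Y ∈ {0, 2}] = (127/44) / (3/4) = 127/33.

127/33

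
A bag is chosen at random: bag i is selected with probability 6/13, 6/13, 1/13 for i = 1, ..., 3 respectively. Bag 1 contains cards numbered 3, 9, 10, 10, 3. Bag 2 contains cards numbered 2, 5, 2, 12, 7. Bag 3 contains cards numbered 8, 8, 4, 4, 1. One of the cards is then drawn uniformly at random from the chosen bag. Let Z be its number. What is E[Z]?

31/5

E[Z | bag 1] = (3+9+10+10+3)/5 = 7.
E[Z | bag 2] = (2+5+2+12+7)/5 = 28/5.
E[Z | bag 3] = (8+8+4+4+1)/5 = 5.
By the law of total expectation,
E[Z] = (6/13)·(7) + (6/13)·(28/5) + (1/13)·(5) = 31/5.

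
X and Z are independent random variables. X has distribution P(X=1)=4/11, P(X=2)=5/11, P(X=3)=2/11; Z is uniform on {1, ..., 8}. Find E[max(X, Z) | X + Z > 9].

P(X + Z > 9) = 9/88.
Summing max(X,Z)·P(x,y) over outcomes with X + Z > 9 gives 35/44.
E[max(X, Z) | X + Z > 9] = (35/44) / (9/88) = 70/9.

70/9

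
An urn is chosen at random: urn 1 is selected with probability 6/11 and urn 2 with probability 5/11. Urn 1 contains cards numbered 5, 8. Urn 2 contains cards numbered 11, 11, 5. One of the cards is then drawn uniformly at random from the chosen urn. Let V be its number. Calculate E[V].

E[V | urn 1] = (5+8)/2 = 13/2.
E[V | urn 2] = (11+11+5)/3 = 9.
By the law of total expectation,
E[V] = (6/11)·(13/2) + (5/11)·(9) = 84/11.

84/11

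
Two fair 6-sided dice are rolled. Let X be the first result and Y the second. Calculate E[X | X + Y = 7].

7/2

Outcomes with X + Y = 7: (1,6), (2,5), (3,4), (4,3), (5,2), (6,1), each with probability 1/36.
E[X | X + Y = 7] = (1 + 2 + 3 + 4 + 5 + 6) / 6 = 7/2.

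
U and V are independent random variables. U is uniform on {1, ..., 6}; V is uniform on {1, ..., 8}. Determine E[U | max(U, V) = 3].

Outcomes with max(U, V) = 3: (1,3), (2,3), (3,1), (3,2), (3,3), each with probability 1/48.
E[U | max(U, V) = 3] = (1 + 2 + 3 + 3 + 3) / 5 = 12/5.

12/5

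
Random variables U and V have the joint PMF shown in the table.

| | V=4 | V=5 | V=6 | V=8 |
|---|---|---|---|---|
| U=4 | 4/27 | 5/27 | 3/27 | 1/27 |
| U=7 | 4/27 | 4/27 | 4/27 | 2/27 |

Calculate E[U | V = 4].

P(V = 4) = 8/27.
Σ U·P over the event = 4·(4/27) + 7·(4/27) = 44/27.
E[U | V = 4] = (44/27) / (8/27) = 11/2.

11/2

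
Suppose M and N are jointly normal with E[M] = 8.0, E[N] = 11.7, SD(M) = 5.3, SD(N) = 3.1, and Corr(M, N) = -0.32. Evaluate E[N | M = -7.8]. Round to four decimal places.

The regression of N on M has slope ρ·σ_N/σ_M and passes through (μ_M, μ_N).
E[N | M=-7.8] = 11.7 + (-0.32)·(3.1/5.3)·(-7.8 − (8.0)) = 11.7 + (-0.18717)·(-15.8) = 14.6573.

14.6573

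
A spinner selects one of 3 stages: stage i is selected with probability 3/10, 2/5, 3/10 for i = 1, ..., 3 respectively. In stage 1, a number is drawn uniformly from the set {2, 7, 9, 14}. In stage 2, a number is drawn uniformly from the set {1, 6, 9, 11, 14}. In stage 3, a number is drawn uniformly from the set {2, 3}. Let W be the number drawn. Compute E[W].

643/100

E[W | stage 1] = (2+7+9+14)/4 = 8.
E[W | stage 2] = (1+6+9+11+14)/5 = 41/5.
E[W | stage 3] = (2+3)/2 = 5/2.
E[W] = (3/10)·(8) + (2/5)·(41/5) + (3/10)·(5/2) = 643/100.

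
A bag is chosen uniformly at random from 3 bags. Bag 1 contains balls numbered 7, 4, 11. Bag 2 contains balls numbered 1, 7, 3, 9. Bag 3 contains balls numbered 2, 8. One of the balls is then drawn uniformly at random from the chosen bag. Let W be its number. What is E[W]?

E[W | bag 1] = (7+4+11)/3 = 22/3.
E[W | bag 2] = (1+7+3+9)/4 = 5.
E[W | bag 3] = (2+8)/2 = 5.
E[W] = (1/3)·(22/3) + (1/3)·(5) + (1/3)·(5) = 52/9.

52/9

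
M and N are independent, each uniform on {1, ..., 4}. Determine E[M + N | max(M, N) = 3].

P(max(M, N) = 3) = 5/16.
Summing (M+N)·P(x,y) over outcomes with max(M, N) = 3 gives 3/2.
E[M + N | max(M, N) = 3] = (3/2) / (5/16) = 24/5.

24/5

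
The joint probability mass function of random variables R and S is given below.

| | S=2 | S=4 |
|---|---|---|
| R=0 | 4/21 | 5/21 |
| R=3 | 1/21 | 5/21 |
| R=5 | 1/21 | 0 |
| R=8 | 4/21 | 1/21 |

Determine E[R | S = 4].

23/11

P(S = 4) = 11/21.
Σ R·P over the event = 0·(5/21) + 3·(5/21) + 8·(1/21) = 23/21.
E[R | S = 4] = (23/21) / (11/21) = 23/11.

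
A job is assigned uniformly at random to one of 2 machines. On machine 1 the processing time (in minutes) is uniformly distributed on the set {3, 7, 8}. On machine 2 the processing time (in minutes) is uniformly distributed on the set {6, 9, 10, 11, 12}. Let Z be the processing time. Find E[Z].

E[Z | machine 1] = (3+7+8)/3 = 6.
E[Z | machine 2] = (6+9+10+11+12)/5 = 48/5.
By the law of total expectation,
E[Z] = (1/2)·(6) + (1/2)·(48/5) = 39/5.

39/5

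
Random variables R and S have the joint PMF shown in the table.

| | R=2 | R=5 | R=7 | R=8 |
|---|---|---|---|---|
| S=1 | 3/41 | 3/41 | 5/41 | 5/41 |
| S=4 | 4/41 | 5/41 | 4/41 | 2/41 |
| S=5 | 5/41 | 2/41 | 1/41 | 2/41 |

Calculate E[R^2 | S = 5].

247/10

P(S = 5) = 10/41.
Summing R^2·P(R=x,S=y) over the conditioning event gives 247/41.
E[R^2 | S = 5] = (247/41) / (10/41) = 247/10.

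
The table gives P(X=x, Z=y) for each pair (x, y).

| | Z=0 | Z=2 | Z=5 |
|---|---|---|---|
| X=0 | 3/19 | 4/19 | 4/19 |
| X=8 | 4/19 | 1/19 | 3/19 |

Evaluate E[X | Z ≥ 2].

8/3

P(Z ≥ 2) = 12/19.
Σ X·P over the event = 0·(4/19) + 0·(4/19) + 8·(1/19) + 8·(3/19) = 32/19.
E[X | Z ≥ 2] = (32/19) / (12/19) = 8/3.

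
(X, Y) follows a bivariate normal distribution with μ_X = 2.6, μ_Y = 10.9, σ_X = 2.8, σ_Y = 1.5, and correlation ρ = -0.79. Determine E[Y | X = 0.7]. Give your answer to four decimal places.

11.7041

The regression of Y on X has slope ρ·σ_Y/σ_X and passes through (μ_X, μ_Y).
E[Y | X=0.7] = 10.9 + (-0.79)·(1.5/2.8)·(0.7 − (2.6)) = 10.9 + (-0.42321)·(-1.9) = 11.7041.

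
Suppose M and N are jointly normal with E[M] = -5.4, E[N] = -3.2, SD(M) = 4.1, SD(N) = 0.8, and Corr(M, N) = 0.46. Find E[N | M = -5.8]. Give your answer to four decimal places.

-3.2359

The regression of N on M has slope ρ·σ_N/σ_M and passes through (μ_M, μ_N).
E[N | M=-5.8] = -3.2 + (0.46)·(0.8/4.1)·(-5.8 − (-5.4)) = -3.2 + (0.089756)·(-0.4) = -3.2359.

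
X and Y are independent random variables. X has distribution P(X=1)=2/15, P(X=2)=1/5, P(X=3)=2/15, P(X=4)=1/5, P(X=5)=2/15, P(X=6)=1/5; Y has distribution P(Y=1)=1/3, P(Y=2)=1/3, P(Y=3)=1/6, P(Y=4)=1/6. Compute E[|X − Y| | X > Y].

P(X > Y) = 59/90.
Summing |X−Y|·P(x,y) over outcomes with X > Y gives 77/45.
E[|X − Y| | X > Y] = (77/45) / (59/90) = 154/59.

154/59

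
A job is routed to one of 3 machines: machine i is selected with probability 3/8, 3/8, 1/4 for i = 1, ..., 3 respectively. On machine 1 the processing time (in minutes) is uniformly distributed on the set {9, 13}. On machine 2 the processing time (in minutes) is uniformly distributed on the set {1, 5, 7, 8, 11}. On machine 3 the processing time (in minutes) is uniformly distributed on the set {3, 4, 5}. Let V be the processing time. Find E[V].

E[V | machine 1] = (9+13)/2 = 11.
E[V | machine 2] = (1+5+7+8+11)/5 = 32/5.
E[V | machine 3] = (3+4+5)/3 = 4.
E[V] = (3/8)·(11) + (3/8)·(32/5) + (1/4)·(4) = 301/40.

301/40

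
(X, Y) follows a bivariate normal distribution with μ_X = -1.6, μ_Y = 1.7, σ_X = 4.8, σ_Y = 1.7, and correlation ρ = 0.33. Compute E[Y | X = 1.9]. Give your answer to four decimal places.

The regression of Y on X has slope ρ·σ_Y/σ_X and passes through (μ_X, μ_Y).
E[Y | X=1.9] = 1.7 + (0.33)·(1.7/4.8)·(1.9 − (-1.6)) = 1.7 + (0.11688)·(3.5) = 2.1091.

2.1091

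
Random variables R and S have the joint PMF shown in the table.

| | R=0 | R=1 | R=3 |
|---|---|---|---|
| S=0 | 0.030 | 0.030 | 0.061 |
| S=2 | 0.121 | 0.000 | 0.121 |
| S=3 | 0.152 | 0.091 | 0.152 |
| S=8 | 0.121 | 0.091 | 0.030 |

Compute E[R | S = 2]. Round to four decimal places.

P(S = 2) = 0.242.
Σ R·P over the event = 0·(0.121) + 3·(0.121) = 0.363.
E[R | S = 2] = (0.363) / (0.242) = 1.5000.

1.5000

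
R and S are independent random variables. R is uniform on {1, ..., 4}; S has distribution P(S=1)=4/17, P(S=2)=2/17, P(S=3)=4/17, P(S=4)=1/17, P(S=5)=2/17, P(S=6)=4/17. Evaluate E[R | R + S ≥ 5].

17/6

P(R + S ≥ 5) = 12/17.
Summing R·P(x,y) over outcomes with R + S ≥ 5 gives 2.
E[R | R + S ≥ 5] = (2) / (12/17) = 17/6.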